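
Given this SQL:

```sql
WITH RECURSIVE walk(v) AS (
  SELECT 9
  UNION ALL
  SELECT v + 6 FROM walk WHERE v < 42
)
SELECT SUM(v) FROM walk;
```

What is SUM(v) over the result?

189

Base: v=9.
Iteration 1: 9 < 42 holds -> v = 9 + 6 = 15.
Iteration 2: 15 < 42 holds -> v = 15 + 6 = 21.
Iteration 3: 21 < 42 holds -> v = 21 + 6 = 27.
Iteration 4: 27 < 42 holds -> v = 27 + 6 = 33.
Iteration 5: 33 < 42 holds -> v = 33 + 6 = 39.
Iteration 6: 39 < 42 holds -> v = 39 + 6 = 45.
Iteration 7: 45 < 42 fails; recursion stops.
SUM(v) = 9 + 15 + 21 + 27 + 33 + 39 + 45 = 189.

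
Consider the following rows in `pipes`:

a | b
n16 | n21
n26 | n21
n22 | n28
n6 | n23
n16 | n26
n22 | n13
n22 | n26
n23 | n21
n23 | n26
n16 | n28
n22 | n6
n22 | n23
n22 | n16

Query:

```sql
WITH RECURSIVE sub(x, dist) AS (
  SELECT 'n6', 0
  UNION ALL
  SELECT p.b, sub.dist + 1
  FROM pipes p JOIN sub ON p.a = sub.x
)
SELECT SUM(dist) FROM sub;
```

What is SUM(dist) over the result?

8

Base: (n6, dist=0).
Iteration 1: edges from {n6} -> (n23, dist=1).
Iteration 2: edges from {n23} -> (n21, dist=2), (n26, dist=2).
Iteration 3: edges from {n21,n26} -> (n21, dist=3).
Iteration 4: no outgoing edges from {n21}; recursion stops.
SUM(dist) = 0 + 1 + 2 + 2 + 3 = 8.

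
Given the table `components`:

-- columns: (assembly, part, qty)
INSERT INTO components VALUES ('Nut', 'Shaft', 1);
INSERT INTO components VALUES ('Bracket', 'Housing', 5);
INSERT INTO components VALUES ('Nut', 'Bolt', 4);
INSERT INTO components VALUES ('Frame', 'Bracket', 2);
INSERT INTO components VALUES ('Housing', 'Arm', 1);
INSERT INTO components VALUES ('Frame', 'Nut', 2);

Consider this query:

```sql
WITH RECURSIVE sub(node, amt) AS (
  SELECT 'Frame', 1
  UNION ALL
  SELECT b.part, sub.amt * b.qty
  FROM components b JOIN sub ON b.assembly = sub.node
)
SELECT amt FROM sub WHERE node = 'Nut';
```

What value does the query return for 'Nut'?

2

Base: (Frame, amt=1).
Iteration 1: components of {Frame} -> Bracket = 1*2 = 2, Nut = 1*2 = 2.
Iteration 2: components of {Bracket,Nut} -> Bolt = 2*4 = 8, Housing = 2*5 = 10, Shaft = 2*1 = 2.
Iteration 3: components of {Bolt,Housing,Shaft} -> Arm = 10*1 = 10.
Iteration 4: no further components; recursion stops.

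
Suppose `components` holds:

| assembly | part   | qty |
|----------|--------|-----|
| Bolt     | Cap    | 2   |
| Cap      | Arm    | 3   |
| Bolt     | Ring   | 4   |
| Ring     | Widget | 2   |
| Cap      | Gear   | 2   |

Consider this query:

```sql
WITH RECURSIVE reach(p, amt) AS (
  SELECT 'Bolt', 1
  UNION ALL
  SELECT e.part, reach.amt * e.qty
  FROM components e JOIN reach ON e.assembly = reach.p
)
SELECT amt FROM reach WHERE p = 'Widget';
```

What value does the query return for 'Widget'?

8

Base: (Bolt, amt=1).
Iteration 1: components of {Bolt} -> Cap = 1*2 = 2, Ring = 1*4 = 4.
Iteration 2: components of {Cap,Ring} -> Arm = 2*3 = 6, Gear = 2*2 = 4, Widget = 4*2 = 8.
Iteration 3: no further components; recursion stops.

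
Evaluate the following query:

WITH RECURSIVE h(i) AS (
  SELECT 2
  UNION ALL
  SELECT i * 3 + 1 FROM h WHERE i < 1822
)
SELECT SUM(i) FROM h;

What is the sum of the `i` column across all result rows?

2729

Base: i=2.
Iteration 1: 2 < 1822 holds -> i = 2 * 3 + 1 = 7.
Iteration 2: 7 < 1822 holds -> i = 7 * 3 + 1 = 22.
Iteration 3: 22 < 1822 holds -> i = 22 * 3 + 1 = 67.
Iteration 4: 67 < 1822 holds -> i = 67 * 3 + 1 = 202.
Iteration 5: 202 < 1822 holds -> i = 202 * 3 + 1 = 607.
Iteration 6: 607 < 1822 holds -> i = 607 * 3 + 1 = 1822.
Iteration 7: 1822 < 1822 fails; recursion stops.
SUM(i) = 2 + 7 + 22 + 67 + 202 + 607 + 1822 = 2729.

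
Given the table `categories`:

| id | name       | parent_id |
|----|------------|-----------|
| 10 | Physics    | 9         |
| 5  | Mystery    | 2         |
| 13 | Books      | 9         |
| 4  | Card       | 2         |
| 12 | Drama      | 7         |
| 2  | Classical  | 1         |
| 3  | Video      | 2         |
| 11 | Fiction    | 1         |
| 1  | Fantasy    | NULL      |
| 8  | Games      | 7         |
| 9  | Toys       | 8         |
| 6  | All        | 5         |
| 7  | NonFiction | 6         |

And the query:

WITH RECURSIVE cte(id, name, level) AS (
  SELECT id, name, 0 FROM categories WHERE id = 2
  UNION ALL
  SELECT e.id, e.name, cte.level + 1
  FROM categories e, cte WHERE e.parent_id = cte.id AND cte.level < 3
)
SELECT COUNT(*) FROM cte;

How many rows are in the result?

6

Base: id=2 (Classical) at level 0.
Iteration 1: rows with parent_id in {2} -> Video (id 3, level 1), Card (id 4, level 1), Mystery (id 5, level 1).
Iteration 2: rows with parent_id in {3,4,5} -> All (id 6, level 2).
Iteration 3: rows with parent_id in {6} -> NonFiction (id 7, level 3).
Iteration 4: level < 3 fails for all current rows; recursion stops.
Total rows emitted: 6.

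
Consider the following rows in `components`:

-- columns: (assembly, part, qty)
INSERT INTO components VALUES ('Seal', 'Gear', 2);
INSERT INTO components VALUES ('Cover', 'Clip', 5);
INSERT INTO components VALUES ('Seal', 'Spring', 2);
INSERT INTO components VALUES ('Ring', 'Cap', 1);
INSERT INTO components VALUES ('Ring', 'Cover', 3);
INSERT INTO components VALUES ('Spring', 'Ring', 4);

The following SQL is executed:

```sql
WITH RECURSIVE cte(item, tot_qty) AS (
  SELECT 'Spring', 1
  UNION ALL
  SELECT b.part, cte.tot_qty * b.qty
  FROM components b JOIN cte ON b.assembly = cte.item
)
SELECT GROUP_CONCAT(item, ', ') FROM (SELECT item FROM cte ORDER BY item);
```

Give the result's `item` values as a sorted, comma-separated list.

Base: (Spring, tot_qty=1).
Iteration 1: components of {Spring} -> Ring = 1*4 = 4.
Iteration 2: components of {Ring} -> Cap = 4*1 = 4, Cover = 4*3 = 12.
Iteration 3: components of {Cap,Cover} -> Clip = 12*5 = 60.
Iteration 4: no further components; recursion stops.

Cap, Clip, Cover, Ring, Spring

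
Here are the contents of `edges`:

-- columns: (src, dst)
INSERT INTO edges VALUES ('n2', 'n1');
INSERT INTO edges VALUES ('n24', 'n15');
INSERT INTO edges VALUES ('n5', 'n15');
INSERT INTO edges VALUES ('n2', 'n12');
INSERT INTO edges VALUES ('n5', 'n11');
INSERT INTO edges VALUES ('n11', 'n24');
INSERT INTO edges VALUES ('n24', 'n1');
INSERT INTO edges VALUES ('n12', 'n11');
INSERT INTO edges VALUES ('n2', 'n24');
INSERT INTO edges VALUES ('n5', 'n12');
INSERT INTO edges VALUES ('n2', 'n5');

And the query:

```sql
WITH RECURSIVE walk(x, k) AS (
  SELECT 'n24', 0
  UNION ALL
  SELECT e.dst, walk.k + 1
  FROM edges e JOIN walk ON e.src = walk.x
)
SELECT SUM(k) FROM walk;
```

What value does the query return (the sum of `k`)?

2

Base: (n24, k=0).
Iteration 1: edges from {n24} -> (n1, k=1), (n15, k=1).
Iteration 2: no outgoing edges from {n1,n15}; recursion stops.
SUM(k) = 0 + 1 + 1 = 2.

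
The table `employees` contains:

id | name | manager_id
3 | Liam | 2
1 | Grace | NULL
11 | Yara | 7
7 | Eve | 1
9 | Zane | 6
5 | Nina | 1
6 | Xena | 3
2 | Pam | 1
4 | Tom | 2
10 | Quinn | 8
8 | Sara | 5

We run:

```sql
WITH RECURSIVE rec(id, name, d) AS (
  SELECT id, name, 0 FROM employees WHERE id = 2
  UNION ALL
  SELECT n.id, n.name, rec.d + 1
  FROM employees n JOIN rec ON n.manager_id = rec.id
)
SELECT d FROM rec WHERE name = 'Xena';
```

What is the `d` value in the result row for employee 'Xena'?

2

Base: id=2 (Pam) at d 0.
Iteration 1: rows with manager_id in {2} -> Liam (id 3, d 1), Tom (id 4, d 1).
Iteration 2: rows with manager_id in {3,4} -> Xena (id 6, d 2).
Iteration 3: rows with manager_id in {6} -> Zane (id 9, d 3).
Iteration 4: no rows with manager_id in {9}; recursion stops.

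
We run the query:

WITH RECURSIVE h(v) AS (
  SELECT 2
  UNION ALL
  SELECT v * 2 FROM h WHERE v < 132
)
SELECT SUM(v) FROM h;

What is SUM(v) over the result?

510

Base: v=2.
Iteration 1: 2 < 132 holds -> v = 2 * 2 = 4.
Iteration 2: 4 < 132 holds -> v = 4 * 2 = 8.
Iteration 3: 8 < 132 holds -> v = 8 * 2 = 16.
Iteration 4: 16 < 132 holds -> v = 16 * 2 = 32.
Iteration 5: 32 < 132 holds -> v = 32 * 2 = 64.
Iteration 6: 64 < 132 holds -> v = 64 * 2 = 128.
Iteration 7: 128 < 132 holds -> v = 128 * 2 = 256.
Iteration 8: 256 < 132 fails; recursion stops.
SUM(v) = 2 + 4 + 8 + 16 + 32 + 64 + 128 + 256 = 510.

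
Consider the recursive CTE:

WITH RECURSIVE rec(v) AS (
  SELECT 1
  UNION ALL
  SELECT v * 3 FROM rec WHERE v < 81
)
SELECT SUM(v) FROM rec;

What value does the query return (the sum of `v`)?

Base: v=1.
Iteration 1: 1 < 81 holds -> v = 1 * 3 = 3.
Iteration 2: 3 < 81 holds -> v = 3 * 3 = 9.
Iteration 3: 9 < 81 holds -> v = 9 * 3 = 27.
Iteration 4: 27 < 81 holds -> v = 27 * 3 = 81.
Iteration 5: 81 < 81 fails; recursion stops.
SUM(v) = 1 + 3 + 9 + 27 + 81 = 121.

121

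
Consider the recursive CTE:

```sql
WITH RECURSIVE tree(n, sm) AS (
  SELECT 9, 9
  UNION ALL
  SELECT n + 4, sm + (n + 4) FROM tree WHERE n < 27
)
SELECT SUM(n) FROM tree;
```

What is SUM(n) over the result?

Base: n=9, sm=9.
Iteration 1: 9 < 27 holds -> n = 9 + 4 = 13, sm = 9 + 13 = 22.
Iteration 2: 13 < 27 holds -> n = 13 + 4 = 17, sm = 22 + 17 = 39.
Iteration 3: 17 < 27 holds -> n = 17 + 4 = 21, sm = 39 + 21 = 60.
Iteration 4: 21 < 27 holds -> n = 21 + 4 = 25, sm = 60 + 25 = 85.
Iteration 5: 25 < 27 holds -> n = 25 + 4 = 29, sm = 85 + 29 = 114.
Iteration 6: 29 < 27 fails; recursion stops.
SUM(n) = 9 + 13 + 17 + 21 + 25 + 29 = 114.

114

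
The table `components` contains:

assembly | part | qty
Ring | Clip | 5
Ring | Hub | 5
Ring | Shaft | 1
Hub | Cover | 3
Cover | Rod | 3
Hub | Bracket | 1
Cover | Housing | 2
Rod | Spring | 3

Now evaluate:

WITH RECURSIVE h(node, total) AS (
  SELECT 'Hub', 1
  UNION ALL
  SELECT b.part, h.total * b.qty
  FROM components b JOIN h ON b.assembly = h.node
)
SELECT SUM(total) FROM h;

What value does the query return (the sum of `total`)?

47

Base: (Hub, total=1).
Iteration 1: components of {Hub} -> Bracket = 1*1 = 1, Cover = 1*3 = 3.
Iteration 2: components of {Bracket,Cover} -> Housing = 3*2 = 6, Rod = 3*3 = 9.
Iteration 3: components of {Housing,Rod} -> Spring = 9*3 = 27.
Iteration 4: no further components; recursion stops.
SUM(total) = 1 + 3 + 1 + 9 + 6 + 27 = 47.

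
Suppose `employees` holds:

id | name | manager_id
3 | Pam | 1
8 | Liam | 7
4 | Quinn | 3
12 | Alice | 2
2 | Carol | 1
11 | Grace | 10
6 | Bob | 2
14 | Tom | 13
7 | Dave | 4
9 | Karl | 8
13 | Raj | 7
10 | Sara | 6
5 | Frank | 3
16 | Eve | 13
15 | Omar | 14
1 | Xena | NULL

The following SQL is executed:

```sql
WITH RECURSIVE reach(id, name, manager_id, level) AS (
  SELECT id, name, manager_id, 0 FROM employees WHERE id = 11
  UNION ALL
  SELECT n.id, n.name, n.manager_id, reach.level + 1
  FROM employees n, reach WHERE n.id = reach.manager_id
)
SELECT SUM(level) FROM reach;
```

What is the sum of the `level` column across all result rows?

10

Base: id=11 (Grace), manager_id=10, level 0.
Iteration 1: join on id=10 -> Sara (id 10, manager_id=6, level 1).
Iteration 2: join on id=6 -> Bob (id 6, manager_id=2, level 2).
Iteration 3: join on id=2 -> Carol (id 2, manager_id=1, level 3).
Iteration 4: join on id=1 -> Xena (id 1, manager_id=NULL, level 4).
Iteration 5: manager_id is NULL; no match; recursion stops.
SUM(level) = 0 + 1 + 2 + 3 + 4 = 10.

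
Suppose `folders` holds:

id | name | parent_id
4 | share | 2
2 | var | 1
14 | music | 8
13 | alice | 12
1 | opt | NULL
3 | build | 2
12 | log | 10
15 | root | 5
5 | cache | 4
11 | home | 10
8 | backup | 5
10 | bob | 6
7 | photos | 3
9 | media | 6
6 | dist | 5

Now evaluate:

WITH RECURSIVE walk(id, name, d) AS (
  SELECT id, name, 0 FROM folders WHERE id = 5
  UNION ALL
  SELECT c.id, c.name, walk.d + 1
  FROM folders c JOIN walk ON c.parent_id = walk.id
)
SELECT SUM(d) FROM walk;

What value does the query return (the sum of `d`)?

Base: id=5 (cache) at d 0.
Iteration 1: rows with parent_id in {5} -> dist (id 6, d 1), backup (id 8, d 1), root (id 15, d 1).
Iteration 2: rows with parent_id in {6,8,15} -> media (id 9, d 2), bob (id 10, d 2), music (id 14, d 2).
Iteration 3: rows with parent_id in {9,10,14} -> home (id 11, d 3), log (id 12, d 3).
Iteration 4: rows with parent_id in {11,12} -> alice (id 13, d 4).
Iteration 5: no rows with parent_id in {13}; recursion stops.
SUM(d) = 0 + 1 + 1 + 1 + 2 + 2 + 2 + 3 + 3 + 4 = 19.

19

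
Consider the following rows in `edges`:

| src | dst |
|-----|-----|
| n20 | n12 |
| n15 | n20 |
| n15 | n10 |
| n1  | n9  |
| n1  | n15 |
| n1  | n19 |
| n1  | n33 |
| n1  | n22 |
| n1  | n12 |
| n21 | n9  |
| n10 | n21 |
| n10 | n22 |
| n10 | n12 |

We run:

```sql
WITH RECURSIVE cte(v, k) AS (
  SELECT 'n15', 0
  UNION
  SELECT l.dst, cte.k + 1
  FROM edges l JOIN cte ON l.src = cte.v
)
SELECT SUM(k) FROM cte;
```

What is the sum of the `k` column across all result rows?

Base: (n15, k=0).
Iteration 1: edges from {n15} -> (n10, k=1), (n20, k=1).
Iteration 2: edges from {n10,n20} -> (n12, k=2), (n21, k=2), (n22, k=2). [UNION drops 1 duplicate row(s)]
Iteration 3: edges from {n12,n21,n22} -> (n9, k=3).
Iteration 4: no outgoing edges from {n9}; recursion stops.
SUM(k) = 0 + 1 + 1 + 2 + 2 + 2 + 3 = 11.

11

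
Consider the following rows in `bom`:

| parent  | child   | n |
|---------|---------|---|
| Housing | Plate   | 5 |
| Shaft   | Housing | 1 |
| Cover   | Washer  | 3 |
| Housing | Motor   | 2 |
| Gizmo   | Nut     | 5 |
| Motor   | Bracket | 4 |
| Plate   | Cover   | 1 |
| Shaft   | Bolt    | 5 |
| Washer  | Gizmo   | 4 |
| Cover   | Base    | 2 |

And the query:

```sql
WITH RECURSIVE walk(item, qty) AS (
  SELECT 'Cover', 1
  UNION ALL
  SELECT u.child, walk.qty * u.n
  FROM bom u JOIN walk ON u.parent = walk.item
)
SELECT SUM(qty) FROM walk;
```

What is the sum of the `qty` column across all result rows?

Base: (Cover, qty=1).
Iteration 1: components of {Cover} -> Base = 1*2 = 2, Washer = 1*3 = 3.
Iteration 2: components of {Base,Washer} -> Gizmo = 3*4 = 12.
Iteration 3: components of {Gizmo} -> Nut = 12*5 = 60.
Iteration 4: no further components; recursion stops.
SUM(qty) = 1 + 2 + 3 + 12 + 60 = 78.

78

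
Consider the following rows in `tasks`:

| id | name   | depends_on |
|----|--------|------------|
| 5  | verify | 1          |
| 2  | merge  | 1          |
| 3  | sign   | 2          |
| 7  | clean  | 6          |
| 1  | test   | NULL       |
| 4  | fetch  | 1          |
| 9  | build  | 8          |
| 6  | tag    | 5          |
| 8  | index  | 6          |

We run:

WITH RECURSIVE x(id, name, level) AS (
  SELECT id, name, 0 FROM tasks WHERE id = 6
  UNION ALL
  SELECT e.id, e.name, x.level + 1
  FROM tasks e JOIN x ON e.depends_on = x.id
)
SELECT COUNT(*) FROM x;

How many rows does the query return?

4

Base: id=6 (tag) at level 0.
Iteration 1: rows with depends_on in {6} -> clean (id 7, level 1), index (id 8, level 1).
Iteration 2: rows with depends_on in {7,8} -> build (id 9, level 2).
Iteration 3: no rows with depends_on in {9}; recursion stops.
Total rows emitted: 4.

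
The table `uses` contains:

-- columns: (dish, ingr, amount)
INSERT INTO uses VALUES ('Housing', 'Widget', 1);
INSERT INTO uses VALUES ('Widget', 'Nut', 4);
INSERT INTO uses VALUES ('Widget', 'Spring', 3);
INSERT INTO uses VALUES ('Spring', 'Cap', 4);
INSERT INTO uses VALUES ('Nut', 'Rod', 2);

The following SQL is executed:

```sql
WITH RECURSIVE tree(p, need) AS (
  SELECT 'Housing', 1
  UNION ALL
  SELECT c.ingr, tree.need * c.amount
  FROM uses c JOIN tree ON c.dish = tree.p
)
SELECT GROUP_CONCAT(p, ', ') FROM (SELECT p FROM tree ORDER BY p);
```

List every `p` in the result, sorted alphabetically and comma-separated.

Base: (Housing, need=1).
Iteration 1: components of {Housing} -> Widget = 1*1 = 1.
Iteration 2: components of {Widget} -> Nut = 1*4 = 4, Spring = 1*3 = 3.
Iteration 3: components of {Nut,Spring} -> Cap = 3*4 = 12, Rod = 4*2 = 8.
Iteration 4: no further components; recursion stops.

Cap, Housing, Nut, Rod, Spring, Widget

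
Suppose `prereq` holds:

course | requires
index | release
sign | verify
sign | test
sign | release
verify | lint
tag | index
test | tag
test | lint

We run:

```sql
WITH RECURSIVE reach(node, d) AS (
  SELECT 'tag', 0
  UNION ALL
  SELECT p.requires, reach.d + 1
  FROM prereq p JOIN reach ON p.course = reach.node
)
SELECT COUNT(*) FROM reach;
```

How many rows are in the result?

3

Base: (tag, d=0).
Iteration 1: edges from {tag} -> (index, d=1).
Iteration 2: edges from {index} -> (release, d=2).
Iteration 3: no outgoing edges from {release}; recursion stops.
Total rows emitted: 3.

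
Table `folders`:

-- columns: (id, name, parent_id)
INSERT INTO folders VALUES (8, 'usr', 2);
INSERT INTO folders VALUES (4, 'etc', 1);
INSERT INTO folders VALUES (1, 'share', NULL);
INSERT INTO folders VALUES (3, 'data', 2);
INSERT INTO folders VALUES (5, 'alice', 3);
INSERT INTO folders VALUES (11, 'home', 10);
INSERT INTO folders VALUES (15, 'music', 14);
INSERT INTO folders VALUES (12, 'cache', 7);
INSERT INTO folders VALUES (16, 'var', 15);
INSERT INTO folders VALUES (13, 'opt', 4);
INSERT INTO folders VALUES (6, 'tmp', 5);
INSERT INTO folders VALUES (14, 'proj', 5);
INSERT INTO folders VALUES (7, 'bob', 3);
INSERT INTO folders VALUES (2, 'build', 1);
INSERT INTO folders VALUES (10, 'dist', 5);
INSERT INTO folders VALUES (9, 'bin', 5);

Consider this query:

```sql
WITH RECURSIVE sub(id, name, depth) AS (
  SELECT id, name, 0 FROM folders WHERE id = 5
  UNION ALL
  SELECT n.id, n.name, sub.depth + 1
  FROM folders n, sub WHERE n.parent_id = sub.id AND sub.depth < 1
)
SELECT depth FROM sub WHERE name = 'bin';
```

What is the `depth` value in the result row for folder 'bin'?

Base: id=5 (alice) at depth 0.
Iteration 1: rows with parent_id in {5} -> tmp (id 6, depth 1), bin (id 9, depth 1), dist (id 10, depth 1), proj (id 14, depth 1).
Iteration 2: depth < 1 fails for all current rows; recursion stops.

1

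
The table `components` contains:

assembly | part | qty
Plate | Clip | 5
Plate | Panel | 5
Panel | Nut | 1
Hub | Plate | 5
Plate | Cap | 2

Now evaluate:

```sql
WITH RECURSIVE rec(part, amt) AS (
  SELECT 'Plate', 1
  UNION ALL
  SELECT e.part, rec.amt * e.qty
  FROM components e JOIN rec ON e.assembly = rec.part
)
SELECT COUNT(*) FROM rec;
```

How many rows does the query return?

Base: (Plate, amt=1).
Iteration 1: components of {Plate} -> Cap = 1*2 = 2, Clip = 1*5 = 5, Panel = 1*5 = 5.
Iteration 2: components of {Cap,Clip,Panel} -> Nut = 5*1 = 5.
Iteration 3: no further components; recursion stops.
Total rows emitted: 5.

5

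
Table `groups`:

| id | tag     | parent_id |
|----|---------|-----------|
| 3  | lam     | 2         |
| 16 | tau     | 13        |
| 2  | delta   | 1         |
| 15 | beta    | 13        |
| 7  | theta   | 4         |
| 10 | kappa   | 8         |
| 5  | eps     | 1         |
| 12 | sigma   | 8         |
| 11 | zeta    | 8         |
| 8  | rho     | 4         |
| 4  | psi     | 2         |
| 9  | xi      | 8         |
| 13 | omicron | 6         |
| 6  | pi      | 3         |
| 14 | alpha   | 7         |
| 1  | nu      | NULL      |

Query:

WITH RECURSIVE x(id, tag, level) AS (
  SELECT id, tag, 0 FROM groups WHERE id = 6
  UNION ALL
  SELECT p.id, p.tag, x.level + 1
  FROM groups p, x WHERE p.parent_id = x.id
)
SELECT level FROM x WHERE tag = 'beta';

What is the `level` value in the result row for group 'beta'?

2

Base: id=6 (pi) at level 0.
Iteration 1: rows with parent_id in {6} -> omicron (id 13, level 1).
Iteration 2: rows with parent_id in {13} -> beta (id 15, level 2), tau (id 16, level 2).
Iteration 3: no rows with parent_id in {15,16}; recursion stops.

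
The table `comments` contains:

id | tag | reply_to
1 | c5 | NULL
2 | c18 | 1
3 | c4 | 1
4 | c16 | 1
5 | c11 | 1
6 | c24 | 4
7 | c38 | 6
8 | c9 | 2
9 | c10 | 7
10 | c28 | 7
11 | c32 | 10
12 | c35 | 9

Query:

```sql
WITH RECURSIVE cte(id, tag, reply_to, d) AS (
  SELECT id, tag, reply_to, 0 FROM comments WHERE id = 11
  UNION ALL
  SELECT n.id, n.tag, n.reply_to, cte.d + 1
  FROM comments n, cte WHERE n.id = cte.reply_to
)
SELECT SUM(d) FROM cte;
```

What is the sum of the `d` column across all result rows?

15

Base: id=11 (c32), reply_to=10, d 0.
Iteration 1: join on id=10 -> c28 (id 10, reply_to=7, d 1).
Iteration 2: join on id=7 -> c38 (id 7, reply_to=6, d 2).
Iteration 3: join on id=6 -> c24 (id 6, reply_to=4, d 3).
Iteration 4: join on id=4 -> c16 (id 4, reply_to=1, d 4).
Iteration 5: join on id=1 -> c5 (id 1, reply_to=NULL, d 5).
Iteration 6: reply_to is NULL; no match; recursion stops.
SUM(d) = 0 + 1 + 2 + 3 + 4 + 5 = 15.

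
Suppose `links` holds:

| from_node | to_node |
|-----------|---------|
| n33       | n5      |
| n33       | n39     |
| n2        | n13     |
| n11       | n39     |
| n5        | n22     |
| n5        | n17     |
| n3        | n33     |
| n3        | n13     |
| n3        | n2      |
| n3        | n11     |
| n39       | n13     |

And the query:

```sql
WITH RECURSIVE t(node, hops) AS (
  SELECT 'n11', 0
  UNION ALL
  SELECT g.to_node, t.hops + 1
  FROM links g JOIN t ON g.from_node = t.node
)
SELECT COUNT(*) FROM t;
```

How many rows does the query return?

3

Base: (n11, hops=0).
Iteration 1: edges from {n11} -> (n39, hops=1).
Iteration 2: edges from {n39} -> (n13, hops=2).
Iteration 3: no outgoing edges from {n13}; recursion stops.
Total rows emitted: 3.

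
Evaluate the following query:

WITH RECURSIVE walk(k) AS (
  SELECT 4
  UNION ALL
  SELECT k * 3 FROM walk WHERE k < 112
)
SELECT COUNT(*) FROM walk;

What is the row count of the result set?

Base: k=4.
Iteration 1: 4 < 112 holds -> k = 4 * 3 = 12.
Iteration 2: 12 < 112 holds -> k = 12 * 3 = 36.
Iteration 3: 36 < 112 holds -> k = 36 * 3 = 108.
Iteration 4: 108 < 112 holds -> k = 108 * 3 = 324.
Iteration 5: 324 < 112 fails; recursion stops.
Total rows emitted: 5.

5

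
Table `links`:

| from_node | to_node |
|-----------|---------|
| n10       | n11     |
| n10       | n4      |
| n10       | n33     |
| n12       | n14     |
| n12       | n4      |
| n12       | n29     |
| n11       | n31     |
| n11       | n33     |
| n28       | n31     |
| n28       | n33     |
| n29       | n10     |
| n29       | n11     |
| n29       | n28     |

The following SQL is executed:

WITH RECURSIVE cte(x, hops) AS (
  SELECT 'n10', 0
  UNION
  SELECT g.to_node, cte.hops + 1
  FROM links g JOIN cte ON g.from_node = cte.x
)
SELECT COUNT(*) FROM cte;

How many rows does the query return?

Base: (n10, hops=0).
Iteration 1: edges from {n10} -> (n11, hops=1), (n33, hops=1), (n4, hops=1).
Iteration 2: edges from {n11,n33,n4} -> (n31, hops=2), (n33, hops=2).
Iteration 3: no outgoing edges from {n31,n33}; recursion stops.
Total rows emitted: 6.

6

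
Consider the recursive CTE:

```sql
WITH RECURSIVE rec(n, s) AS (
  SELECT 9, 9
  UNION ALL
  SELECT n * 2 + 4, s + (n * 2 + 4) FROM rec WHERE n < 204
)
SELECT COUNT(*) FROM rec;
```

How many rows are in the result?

Base: n=9, s=9.
Iteration 1: 9 < 204 holds -> n = 9 * 2 + 4 = 22, s = 9 + 22 = 31.
Iteration 2: 22 < 204 holds -> n = 22 * 2 + 4 = 48, s = 31 + 48 = 79.
Iteration 3: 48 < 204 holds -> n = 48 * 2 + 4 = 100, s = 79 + 100 = 179.
Iteration 4: 100 < 204 holds -> n = 100 * 2 + 4 = 204, s = 179 + 204 = 383.
Iteration 5: 204 < 204 fails; recursion stops.
Total rows emitted: 5.

5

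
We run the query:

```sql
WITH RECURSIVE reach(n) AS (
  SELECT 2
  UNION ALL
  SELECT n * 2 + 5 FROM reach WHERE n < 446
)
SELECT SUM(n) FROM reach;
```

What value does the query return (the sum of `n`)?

1745

Base: n=2.
Iteration 1: 2 < 446 holds -> n = 2 * 2 + 5 = 9.
Iteration 2: 9 < 446 holds -> n = 9 * 2 + 5 = 23.
Iteration 3: 23 < 446 holds -> n = 23 * 2 + 5 = 51.
Iteration 4: 51 < 446 holds -> n = 51 * 2 + 5 = 107.
Iteration 5: 107 < 446 holds -> n = 107 * 2 + 5 = 219.
Iteration 6: 219 < 446 holds -> n = 219 * 2 + 5 = 443.
Iteration 7: 443 < 446 holds -> n = 443 * 2 + 5 = 891.
Iteration 8: 891 < 446 fails; recursion stops.
SUM(n) = 2 + 9 + 23 + 51 + 107 + 219 + 443 + 891 = 1745.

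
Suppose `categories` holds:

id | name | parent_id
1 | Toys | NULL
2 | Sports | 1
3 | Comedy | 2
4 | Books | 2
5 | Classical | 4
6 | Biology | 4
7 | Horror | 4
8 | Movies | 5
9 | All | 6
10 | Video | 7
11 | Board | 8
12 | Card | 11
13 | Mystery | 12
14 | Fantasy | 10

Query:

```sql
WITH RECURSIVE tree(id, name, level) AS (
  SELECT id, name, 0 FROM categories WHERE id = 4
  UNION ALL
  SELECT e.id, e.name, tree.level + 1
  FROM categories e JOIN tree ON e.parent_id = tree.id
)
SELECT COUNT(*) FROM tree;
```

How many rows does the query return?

11

Base: id=4 (Books) at level 0.
Iteration 1: rows with parent_id in {4} -> Classical (id 5, level 1), Biology (id 6, level 1), Horror (id 7, level 1).
Iteration 2: rows with parent_id in {5,6,7} -> Movies (id 8, level 2), All (id 9, level 2), Video (id 10, level 2).
Iteration 3: rows with parent_id in {8,9,10} -> Board (id 11, level 3), Fantasy (id 14, level 3).
Iteration 4: rows with parent_id in {11,14} -> Card (id 12, level 4).
Iteration 5: rows with parent_id in {12} -> Mystery (id 13, level 5).
Iteration 6: no rows with parent_id in {13}; recursion stops.
Total rows emitted: 11.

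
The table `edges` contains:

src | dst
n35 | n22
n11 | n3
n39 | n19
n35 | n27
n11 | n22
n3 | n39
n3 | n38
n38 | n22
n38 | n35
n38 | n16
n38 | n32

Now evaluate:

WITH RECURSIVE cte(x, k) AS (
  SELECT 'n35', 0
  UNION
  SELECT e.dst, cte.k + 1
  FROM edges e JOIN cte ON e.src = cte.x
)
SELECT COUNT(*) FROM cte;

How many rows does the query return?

3

Base: (n35, k=0).
Iteration 1: edges from {n35} -> (n22, k=1), (n27, k=1).
Iteration 2: no outgoing edges from {n22,n27}; recursion stops.
Total rows emitted: 3.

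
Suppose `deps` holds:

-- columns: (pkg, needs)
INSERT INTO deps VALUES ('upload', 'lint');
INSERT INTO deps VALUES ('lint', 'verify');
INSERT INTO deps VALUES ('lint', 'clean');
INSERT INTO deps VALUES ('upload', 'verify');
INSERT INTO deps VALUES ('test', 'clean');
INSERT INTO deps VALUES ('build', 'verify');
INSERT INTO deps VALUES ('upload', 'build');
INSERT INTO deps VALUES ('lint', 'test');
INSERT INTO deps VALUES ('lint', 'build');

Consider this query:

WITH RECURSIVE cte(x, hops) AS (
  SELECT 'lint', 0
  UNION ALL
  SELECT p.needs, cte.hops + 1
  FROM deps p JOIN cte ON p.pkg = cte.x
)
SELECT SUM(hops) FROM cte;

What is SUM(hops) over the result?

Base: (lint, hops=0).
Iteration 1: edges from {lint} -> (build, hops=1), (clean, hops=1), (test, hops=1), (verify, hops=1).
Iteration 2: edges from {build,clean,test,verify} -> (clean, hops=2), (verify, hops=2).
Iteration 3: no outgoing edges from {clean,verify}; recursion stops.
SUM(hops) = 0 + 1 + 1 + 1 + 1 + 2 + 2 = 8.

8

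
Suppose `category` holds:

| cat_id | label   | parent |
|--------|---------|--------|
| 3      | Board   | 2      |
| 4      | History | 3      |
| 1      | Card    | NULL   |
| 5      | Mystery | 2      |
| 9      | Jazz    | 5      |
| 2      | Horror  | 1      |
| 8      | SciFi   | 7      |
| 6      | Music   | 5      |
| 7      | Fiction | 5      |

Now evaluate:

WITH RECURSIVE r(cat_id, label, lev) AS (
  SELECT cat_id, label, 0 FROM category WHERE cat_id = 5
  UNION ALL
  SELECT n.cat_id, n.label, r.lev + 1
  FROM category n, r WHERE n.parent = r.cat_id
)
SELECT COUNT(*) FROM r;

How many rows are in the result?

Base: cat_id=5 (Mystery) at lev 0.
Iteration 1: rows with parent in {5} -> Music (id 6, lev 1), Fiction (id 7, lev 1), Jazz (id 9, lev 1).
Iteration 2: rows with parent in {6,7,9} -> SciFi (id 8, lev 2).
Iteration 3: no rows with parent in {8}; recursion stops.
Total rows emitted: 5.

5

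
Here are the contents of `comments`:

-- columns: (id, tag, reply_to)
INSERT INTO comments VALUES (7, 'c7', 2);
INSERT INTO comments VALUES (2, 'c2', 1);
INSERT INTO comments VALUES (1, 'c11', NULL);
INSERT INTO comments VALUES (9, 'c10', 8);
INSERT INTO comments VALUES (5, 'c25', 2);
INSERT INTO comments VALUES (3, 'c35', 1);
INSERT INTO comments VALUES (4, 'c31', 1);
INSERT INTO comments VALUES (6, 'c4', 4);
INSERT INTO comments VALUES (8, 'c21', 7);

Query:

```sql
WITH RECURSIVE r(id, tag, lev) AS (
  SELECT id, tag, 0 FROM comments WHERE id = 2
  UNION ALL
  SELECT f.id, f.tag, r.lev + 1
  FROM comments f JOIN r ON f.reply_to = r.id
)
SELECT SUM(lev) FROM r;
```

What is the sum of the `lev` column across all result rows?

Base: id=2 (c2) at lev 0.
Iteration 1: rows with reply_to in {2} -> c25 (id 5, lev 1), c7 (id 7, lev 1).
Iteration 2: rows with reply_to in {5,7} -> c21 (id 8, lev 2).
Iteration 3: rows with reply_to in {8} -> c10 (id 9, lev 3).
Iteration 4: no rows with reply_to in {9}; recursion stops.
SUM(lev) = 0 + 1 + 1 + 2 + 3 = 7.

7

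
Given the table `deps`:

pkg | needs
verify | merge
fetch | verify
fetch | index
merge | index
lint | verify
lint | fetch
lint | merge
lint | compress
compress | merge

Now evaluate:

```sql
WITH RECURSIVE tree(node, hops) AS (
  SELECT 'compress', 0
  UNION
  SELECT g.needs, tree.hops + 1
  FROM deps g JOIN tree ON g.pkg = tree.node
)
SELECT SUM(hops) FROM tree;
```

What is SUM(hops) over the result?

Base: (compress, hops=0).
Iteration 1: edges from {compress} -> (merge, hops=1).
Iteration 2: edges from {merge} -> (index, hops=2).
Iteration 3: no outgoing edges from {index}; recursion stops.
SUM(hops) = 0 + 1 + 2 = 3.

3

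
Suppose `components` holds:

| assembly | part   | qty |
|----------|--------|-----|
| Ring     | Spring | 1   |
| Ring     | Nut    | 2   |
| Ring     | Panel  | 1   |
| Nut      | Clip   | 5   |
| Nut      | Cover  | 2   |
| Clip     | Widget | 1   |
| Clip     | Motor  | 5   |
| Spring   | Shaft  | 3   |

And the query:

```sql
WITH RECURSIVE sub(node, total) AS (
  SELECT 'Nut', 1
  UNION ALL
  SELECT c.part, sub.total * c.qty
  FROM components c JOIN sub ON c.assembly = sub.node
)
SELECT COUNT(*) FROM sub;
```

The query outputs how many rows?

5

Base: (Nut, total=1).
Iteration 1: components of {Nut} -> Clip = 1*5 = 5, Cover = 1*2 = 2.
Iteration 2: components of {Clip,Cover} -> Motor = 5*5 = 25, Widget = 5*1 = 5.
Iteration 3: no further components; recursion stops.
Total rows emitted: 5.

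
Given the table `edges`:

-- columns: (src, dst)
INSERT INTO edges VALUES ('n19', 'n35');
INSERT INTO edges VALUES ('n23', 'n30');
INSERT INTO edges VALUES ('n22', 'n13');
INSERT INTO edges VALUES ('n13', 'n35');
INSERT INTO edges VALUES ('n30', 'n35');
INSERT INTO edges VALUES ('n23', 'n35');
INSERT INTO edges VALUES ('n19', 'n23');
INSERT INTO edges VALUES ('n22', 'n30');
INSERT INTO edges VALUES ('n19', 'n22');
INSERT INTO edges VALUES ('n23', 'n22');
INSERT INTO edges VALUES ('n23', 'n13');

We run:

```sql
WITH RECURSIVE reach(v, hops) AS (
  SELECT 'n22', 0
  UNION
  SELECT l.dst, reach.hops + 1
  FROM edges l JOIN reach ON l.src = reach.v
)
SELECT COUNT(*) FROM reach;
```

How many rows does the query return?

4

Base: (n22, hops=0).
Iteration 1: edges from {n22} -> (n13, hops=1), (n30, hops=1).
Iteration 2: edges from {n13,n30} -> (n35, hops=2). [UNION drops 1 duplicate row(s)]
Iteration 3: no outgoing edges from {n35}; recursion stops.
Total rows emitted: 4.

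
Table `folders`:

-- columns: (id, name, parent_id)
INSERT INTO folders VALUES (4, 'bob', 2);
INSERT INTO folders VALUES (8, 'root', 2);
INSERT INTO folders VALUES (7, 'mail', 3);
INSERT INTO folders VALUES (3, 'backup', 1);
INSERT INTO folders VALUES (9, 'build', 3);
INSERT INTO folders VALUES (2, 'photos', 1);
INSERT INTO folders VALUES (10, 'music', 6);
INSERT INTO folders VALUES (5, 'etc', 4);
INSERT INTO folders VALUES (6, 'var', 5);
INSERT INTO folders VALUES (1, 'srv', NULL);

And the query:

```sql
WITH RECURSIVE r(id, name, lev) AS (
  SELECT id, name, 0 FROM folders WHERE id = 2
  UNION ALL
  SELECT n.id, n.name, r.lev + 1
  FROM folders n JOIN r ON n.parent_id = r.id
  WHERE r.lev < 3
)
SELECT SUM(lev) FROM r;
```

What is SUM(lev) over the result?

Base: id=2 (photos) at lev 0.
Iteration 1: rows with parent_id in {2} -> bob (id 4, lev 1), root (id 8, lev 1).
Iteration 2: rows with parent_id in {4,8} -> etc (id 5, lev 2).
Iteration 3: rows with parent_id in {5} -> var (id 6, lev 3).
Iteration 4: lev < 3 fails for all current rows; recursion stops.
SUM(lev) = 0 + 1 + 1 + 2 + 3 = 7.

7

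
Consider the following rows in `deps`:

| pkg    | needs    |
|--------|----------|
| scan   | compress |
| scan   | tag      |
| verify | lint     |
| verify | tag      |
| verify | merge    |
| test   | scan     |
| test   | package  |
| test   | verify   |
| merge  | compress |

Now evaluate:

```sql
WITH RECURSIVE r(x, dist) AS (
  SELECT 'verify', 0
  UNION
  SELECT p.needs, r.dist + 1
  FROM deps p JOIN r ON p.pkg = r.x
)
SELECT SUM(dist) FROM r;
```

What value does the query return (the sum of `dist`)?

Base: (verify, dist=0).
Iteration 1: edges from {verify} -> (lint, dist=1), (merge, dist=1), (tag, dist=1).
Iteration 2: edges from {lint,merge,tag} -> (compress, dist=2).
Iteration 3: no outgoing edges from {compress}; recursion stops.
SUM(dist) = 0 + 1 + 1 + 1 + 2 = 5.

5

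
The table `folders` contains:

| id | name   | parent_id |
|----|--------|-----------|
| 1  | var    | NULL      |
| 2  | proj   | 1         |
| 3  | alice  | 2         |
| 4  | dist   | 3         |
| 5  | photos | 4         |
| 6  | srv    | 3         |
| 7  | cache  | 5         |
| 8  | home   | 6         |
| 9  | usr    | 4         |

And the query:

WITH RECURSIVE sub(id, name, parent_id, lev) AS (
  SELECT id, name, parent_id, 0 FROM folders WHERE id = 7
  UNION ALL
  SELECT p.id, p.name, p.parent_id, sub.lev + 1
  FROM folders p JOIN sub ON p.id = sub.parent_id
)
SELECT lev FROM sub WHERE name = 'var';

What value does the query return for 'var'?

Base: id=7 (cache), parent_id=5, lev 0.
Iteration 1: join on id=5 -> photos (id 5, parent_id=4, lev 1).
Iteration 2: join on id=4 -> dist (id 4, parent_id=3, lev 2).
Iteration 3: join on id=3 -> alice (id 3, parent_id=2, lev 3).
Iteration 4: join on id=2 -> proj (id 2, parent_id=1, lev 4).
Iteration 5: join on id=1 -> var (id 1, parent_id=NULL, lev 5).
Iteration 6: parent_id is NULL; no match; recursion stops.

5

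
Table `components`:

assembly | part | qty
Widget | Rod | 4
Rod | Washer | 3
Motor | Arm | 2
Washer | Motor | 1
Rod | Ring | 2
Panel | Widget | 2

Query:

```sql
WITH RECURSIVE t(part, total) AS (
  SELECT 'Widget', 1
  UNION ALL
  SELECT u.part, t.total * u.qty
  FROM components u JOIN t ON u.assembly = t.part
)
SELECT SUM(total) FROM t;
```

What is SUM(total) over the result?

61

Base: (Widget, total=1).
Iteration 1: components of {Widget} -> Rod = 1*4 = 4.
Iteration 2: components of {Rod} -> Ring = 4*2 = 8, Washer = 4*3 = 12.
Iteration 3: components of {Ring,Washer} -> Motor = 12*1 = 12.
Iteration 4: components of {Motor} -> Arm = 12*2 = 24.
Iteration 5: no further components; recursion stops.
SUM(total) = 1 + 4 + 12 + 8 + 12 + 24 = 61.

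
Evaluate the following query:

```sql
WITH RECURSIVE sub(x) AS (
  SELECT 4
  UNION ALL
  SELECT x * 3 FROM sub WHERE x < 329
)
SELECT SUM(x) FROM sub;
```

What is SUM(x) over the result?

Base: x=4.
Iteration 1: 4 < 329 holds -> x = 4 * 3 = 12.
Iteration 2: 12 < 329 holds -> x = 12 * 3 = 36.
Iteration 3: 36 < 329 holds -> x = 36 * 3 = 108.
Iteration 4: 108 < 329 holds -> x = 108 * 3 = 324.
Iteration 5: 324 < 329 holds -> x = 324 * 3 = 972.
Iteration 6: 972 < 329 fails; recursion stops.
SUM(x) = 4 + 12 + 36 + 108 + 324 + 972 = 1456.

1456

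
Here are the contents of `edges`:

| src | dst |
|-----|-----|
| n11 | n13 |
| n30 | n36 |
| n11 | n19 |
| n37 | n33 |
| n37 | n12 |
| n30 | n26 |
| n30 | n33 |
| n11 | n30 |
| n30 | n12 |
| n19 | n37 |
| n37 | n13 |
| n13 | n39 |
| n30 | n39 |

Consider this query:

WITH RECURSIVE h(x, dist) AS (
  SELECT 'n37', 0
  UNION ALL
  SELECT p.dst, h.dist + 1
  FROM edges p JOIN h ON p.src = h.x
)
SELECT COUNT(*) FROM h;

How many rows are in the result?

5

Base: (n37, dist=0).
Iteration 1: edges from {n37} -> (n12, dist=1), (n13, dist=1), (n33, dist=1).
Iteration 2: edges from {n12,n13,n33} -> (n39, dist=2).
Iteration 3: no outgoing edges from {n39}; recursion stops.
Total rows emitted: 5.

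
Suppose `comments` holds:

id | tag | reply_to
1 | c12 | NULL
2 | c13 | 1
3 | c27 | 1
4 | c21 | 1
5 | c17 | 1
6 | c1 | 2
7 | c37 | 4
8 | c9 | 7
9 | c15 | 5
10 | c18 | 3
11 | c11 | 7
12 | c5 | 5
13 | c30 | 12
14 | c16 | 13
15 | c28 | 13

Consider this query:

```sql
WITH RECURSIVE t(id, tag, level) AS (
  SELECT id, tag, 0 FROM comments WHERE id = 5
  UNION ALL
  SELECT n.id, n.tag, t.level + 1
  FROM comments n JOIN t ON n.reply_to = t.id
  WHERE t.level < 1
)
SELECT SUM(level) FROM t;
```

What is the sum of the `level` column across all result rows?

2

Base: id=5 (c17) at level 0.
Iteration 1: rows with reply_to in {5} -> c15 (id 9, level 1), c5 (id 12, level 1).
Iteration 2: level < 1 fails for all current rows; recursion stops.
SUM(level) = 0 + 1 + 1 = 2.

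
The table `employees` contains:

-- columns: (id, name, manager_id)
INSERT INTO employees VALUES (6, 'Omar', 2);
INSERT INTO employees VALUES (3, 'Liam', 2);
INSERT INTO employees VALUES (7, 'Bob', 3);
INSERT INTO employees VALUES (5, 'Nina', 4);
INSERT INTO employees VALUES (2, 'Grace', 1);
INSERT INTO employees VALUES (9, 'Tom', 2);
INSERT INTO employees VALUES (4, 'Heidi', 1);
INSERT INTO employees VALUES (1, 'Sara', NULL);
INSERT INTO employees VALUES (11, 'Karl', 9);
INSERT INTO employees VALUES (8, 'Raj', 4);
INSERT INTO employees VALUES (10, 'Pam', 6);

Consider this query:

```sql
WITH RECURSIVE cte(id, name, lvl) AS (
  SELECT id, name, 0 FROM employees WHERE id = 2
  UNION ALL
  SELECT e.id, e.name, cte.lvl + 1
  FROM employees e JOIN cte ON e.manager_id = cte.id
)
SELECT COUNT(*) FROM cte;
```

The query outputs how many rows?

Base: id=2 (Grace) at lvl 0.
Iteration 1: rows with manager_id in {2} -> Liam (id 3, lvl 1), Omar (id 6, lvl 1), Tom (id 9, lvl 1).
Iteration 2: rows with manager_id in {3,6,9} -> Bob (id 7, lvl 2), Pam (id 10, lvl 2), Karl (id 11, lvl 2).
Iteration 3: no rows with manager_id in {7,10,11}; recursion stops.
Total rows emitted: 7.

7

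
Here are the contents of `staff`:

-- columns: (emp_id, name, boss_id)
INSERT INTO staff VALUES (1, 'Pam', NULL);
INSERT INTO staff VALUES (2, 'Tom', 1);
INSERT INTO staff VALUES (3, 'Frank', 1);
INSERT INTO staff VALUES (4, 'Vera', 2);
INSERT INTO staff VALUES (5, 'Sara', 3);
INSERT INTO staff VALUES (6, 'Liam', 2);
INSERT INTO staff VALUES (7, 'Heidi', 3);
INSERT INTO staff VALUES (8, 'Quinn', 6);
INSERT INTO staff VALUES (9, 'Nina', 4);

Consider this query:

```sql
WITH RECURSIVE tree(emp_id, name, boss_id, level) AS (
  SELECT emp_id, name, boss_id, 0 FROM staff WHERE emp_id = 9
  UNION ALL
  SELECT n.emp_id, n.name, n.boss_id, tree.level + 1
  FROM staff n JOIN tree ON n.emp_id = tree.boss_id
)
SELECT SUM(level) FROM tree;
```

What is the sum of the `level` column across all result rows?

Base: emp_id=9 (Nina), boss_id=4, level 0.
Iteration 1: join on emp_id=4 -> Vera (id 4, boss_id=2, level 1).
Iteration 2: join on emp_id=2 -> Tom (id 2, boss_id=1, level 2).
Iteration 3: join on emp_id=1 -> Pam (id 1, boss_id=NULL, level 3).
Iteration 4: boss_id is NULL; no match; recursion stops.
SUM(level) = 0 + 1 + 2 + 3 = 6.

6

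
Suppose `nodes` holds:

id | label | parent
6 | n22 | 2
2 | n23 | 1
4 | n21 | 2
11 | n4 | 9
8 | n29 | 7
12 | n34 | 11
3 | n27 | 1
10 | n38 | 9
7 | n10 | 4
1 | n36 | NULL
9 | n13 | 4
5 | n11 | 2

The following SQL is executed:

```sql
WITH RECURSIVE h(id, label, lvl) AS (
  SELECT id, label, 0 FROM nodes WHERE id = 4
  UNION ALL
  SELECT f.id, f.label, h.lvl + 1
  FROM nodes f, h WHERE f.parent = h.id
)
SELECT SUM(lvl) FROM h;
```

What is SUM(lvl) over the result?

11

Base: id=4 (n21) at lvl 0.
Iteration 1: rows with parent in {4} -> n10 (id 7, lvl 1), n13 (id 9, lvl 1).
Iteration 2: rows with parent in {7,9} -> n29 (id 8, lvl 2), n38 (id 10, lvl 2), n4 (id 11, lvl 2).
Iteration 3: rows with parent in {8,10,11} -> n34 (id 12, lvl 3).
Iteration 4: no rows with parent in {12}; recursion stops.
SUM(lvl) = 0 + 1 + 1 + 2 + 2 + 2 + 3 = 11.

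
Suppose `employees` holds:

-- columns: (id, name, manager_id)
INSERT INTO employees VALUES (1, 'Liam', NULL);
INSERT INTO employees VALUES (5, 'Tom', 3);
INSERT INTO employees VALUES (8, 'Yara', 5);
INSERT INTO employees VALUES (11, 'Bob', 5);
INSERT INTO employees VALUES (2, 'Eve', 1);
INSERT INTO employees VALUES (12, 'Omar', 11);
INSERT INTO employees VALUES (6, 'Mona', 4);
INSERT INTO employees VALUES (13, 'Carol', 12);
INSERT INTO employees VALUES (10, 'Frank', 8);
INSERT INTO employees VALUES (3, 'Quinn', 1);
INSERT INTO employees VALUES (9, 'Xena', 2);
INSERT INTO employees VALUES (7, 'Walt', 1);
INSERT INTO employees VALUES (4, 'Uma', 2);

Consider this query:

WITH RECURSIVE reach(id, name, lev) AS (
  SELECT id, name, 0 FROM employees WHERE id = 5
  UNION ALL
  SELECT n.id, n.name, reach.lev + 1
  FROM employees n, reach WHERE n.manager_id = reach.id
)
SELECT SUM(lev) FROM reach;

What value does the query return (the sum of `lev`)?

9

Base: id=5 (Tom) at lev 0.
Iteration 1: rows with manager_id in {5} -> Yara (id 8, lev 1), Bob (id 11, lev 1).
Iteration 2: rows with manager_id in {8,11} -> Frank (id 10, lev 2), Omar (id 12, lev 2).
Iteration 3: rows with manager_id in {10,12} -> Carol (id 13, lev 3).
Iteration 4: no rows with manager_id in {13}; recursion stops.
SUM(lev) = 0 + 1 + 1 + 2 + 2 + 3 = 9.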